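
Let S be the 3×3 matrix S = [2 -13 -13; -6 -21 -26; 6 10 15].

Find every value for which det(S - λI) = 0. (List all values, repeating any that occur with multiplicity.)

The characteristic polynomial is p(s) = det(sI - S).
Expanding the 3×3 determinant: p(s) = s^3 + 4s^2 - 67s + 110.
Try s = 2: p(2) = 0, so 2 is a root.
Factor out (s - 2): p(s) = (s - 2)·(s^2 + 6s - 55).
The quadratic factors as (s + 11)·(s - 5).
Eigenvalues: -11, 2, 5.

-11, 2, 5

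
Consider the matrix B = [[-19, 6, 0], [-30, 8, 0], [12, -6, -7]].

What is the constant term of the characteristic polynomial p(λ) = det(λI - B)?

196

p(0) = det(0·I − B) = det(−B) = (−1)^3·det(B).
det(B) = -196, so p(0) = 196.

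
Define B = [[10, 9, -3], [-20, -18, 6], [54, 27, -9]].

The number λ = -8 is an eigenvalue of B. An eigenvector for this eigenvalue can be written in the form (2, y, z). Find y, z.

-4, 0

We need (B + 8I)v = 0.
B + 8I = [[18, 9, -3], [-20, -10, 6], [54, 27, -1]].
Row 1: (18)·2 + (9)·y + (-3)·z = 0
Row 2: (-20)·2 + (-10)·y + (6)·z = 0
Row 3: (54)·2 + (27)·y + (-1)·z = 0
Solving gives y = -4, z = 0.
Check: B·(2, -4, 0) = (-16, 32, 0) = -8·(2, -4, 0).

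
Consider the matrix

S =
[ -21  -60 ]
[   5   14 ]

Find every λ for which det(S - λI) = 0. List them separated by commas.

det(S - rI) = (-21 - r)(14 - r) - (-60)·(5) = r^2 + 7r + 6.
This factors as (r + 6)·(r + 1) = 0.
Eigenvalues: -6, -1.

-6, -1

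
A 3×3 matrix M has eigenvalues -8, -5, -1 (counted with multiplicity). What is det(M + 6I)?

-10

If M has eigenvalues -8, -5, -1, then M + 6I has eigenvalues -2, 1, 5.
det(M + 6I) = (-2) · (1) · (5) = -10.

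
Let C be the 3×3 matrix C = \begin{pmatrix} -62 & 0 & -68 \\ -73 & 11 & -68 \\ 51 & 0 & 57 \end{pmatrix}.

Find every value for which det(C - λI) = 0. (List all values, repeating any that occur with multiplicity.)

Compute the characteristic polynomial p(lambda) = det(lambda·I - C).
Cofactor expansion gives p(lambda) = lambda^3 - 6·lambda^2 - 121·lambda + 726.
Since p(-11) = 0, lambda = -11 is a root.
Factor out (lambda + 11): p(lambda) = (lambda + 11)·(lambda^2 - 17·lambda + 66).
The quadratic factors as (lambda - 6)·(lambda - 11).
Eigenvalues: -11, 6, 11.

-11, 6, 11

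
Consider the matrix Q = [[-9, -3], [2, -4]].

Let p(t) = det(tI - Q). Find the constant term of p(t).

p(t) = t^2 + 13t + 42.
The constant term is 42.

42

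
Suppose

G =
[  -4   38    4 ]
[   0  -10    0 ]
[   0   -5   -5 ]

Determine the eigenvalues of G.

-10, -5, -4

The characteristic polynomial is p(t) = det(tI - G).
Cofactor expansion gives p(t) = t^3 + 19t^2 + 110t + 200.
Since p(-4) = 0, t = -4 is a root.
Dividing by (t + 4) leaves t^2 + 15t + 50.
The quadratic factors as (t + 10)·(t + 5).
Eigenvalues: -10, -5, -4.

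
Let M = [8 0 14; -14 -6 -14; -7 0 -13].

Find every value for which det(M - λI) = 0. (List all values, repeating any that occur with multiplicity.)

-6, -6, 1

The characteristic polynomial is p(λ) = det(λI - M).
Expanding along the first row, p(λ) = λ^3 + 11λ^2 + 24λ - 36.
Rational-root test: λ = 1 gives p(1) = 0.
Factor out (λ - 1): p(λ) = (λ - 1)·(λ^2 + 12λ + 36).
The quadratic factor is (λ + 6)^2.
Eigenvalues: -6, -6, 1.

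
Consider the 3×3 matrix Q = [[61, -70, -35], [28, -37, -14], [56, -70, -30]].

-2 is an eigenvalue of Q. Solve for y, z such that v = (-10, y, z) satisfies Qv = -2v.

-4, -10

We need (Q + 2I)v = 0.
Q + 2I = [[63, -70, -35], [28, -35, -14], [56, -70, -28]].
Row 1: (63)·-10 + (-70)·y + (-35)·z = 0
Row 2: (28)·-10 + (-35)·y + (-14)·z = 0
Row 3: (56)·-10 + (-70)·y + (-28)·z = 0
Solving gives y = -4, z = -10.
Check: Q·(-10, -4, -10) = (20, 8, 20) = -2·(-10, -4, -10).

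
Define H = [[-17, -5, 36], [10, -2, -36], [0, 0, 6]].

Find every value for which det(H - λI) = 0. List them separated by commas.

The characteristic polynomial is p(s) = det(sI - H).
Expanding the 3×3 determinant: p(s) = s^3 + 13s^2 - 30s - 504.
Rational-root test: s = 6 gives p(6) = 0.
Dividing by (s - 6) leaves s^2 + 19s + 84.
The quadratic factors as (s + 12)·(s + 7).
Eigenvalues: -12, -7, 6.

-12, -7, 6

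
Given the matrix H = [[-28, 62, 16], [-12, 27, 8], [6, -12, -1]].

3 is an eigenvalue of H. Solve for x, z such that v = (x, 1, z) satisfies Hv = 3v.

2, 0

We need (H - 3I)v = 0.
H - 3I = [[-31, 62, 16], [-12, 24, 8], [6, -12, -4]].
Row 1: (-31)·x + (62)·1 + (16)·z = 0
Row 2: (-12)·x + (24)·1 + (8)·z = 0
Row 3: (6)·x + (-12)·1 + (-4)·z = 0
Solving gives x = 2, z = 0.
Check: H·(2, 1, 0) = (6, 3, 0) = 3·(2, 1, 0).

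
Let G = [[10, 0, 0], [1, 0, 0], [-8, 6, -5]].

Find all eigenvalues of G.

-5, 0, 10

G is lower triangular, so its eigenvalues are the diagonal entries.
Diagonal: 10, 0, -5.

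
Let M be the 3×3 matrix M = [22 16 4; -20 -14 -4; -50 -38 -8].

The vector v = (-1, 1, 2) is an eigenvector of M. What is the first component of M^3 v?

First find the eigenvalue: Mv = (2, -2, -4) = -2·(-1, 1, 2), so λ = -2.
Then M^3 v = λ^3·v = (-2)^3·(-1, 1, 2) = -8·(-1, 1, 2) = (8, -8, -16).

8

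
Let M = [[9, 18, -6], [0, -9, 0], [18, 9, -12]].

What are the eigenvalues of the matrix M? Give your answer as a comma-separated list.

Set up det(lambda·I - M) = 0.
Expanding along the first row, p(lambda) = lambda^3 + 12·lambda^2 + 27·lambda.
Try lambda = 0: p(0) = 0, so 0 is a root.
Dividing by lambda leaves lambda^2 + 12·lambda + 27.
The quadratic factors as (lambda + 9)·(lambda + 3).
Eigenvalues: -9, -3, 0.

-9, -3, 0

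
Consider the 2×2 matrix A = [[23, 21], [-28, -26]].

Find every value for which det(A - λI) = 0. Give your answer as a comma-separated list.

det(A - lambda·I) = (23 - lambda)(-26 - lambda) - (21)·(-28) = lambda^2 + 3·lambda - 10.
This factors as (lambda + 5)·(lambda - 2) = 0.
Eigenvalues: -5, 2.

-5, 2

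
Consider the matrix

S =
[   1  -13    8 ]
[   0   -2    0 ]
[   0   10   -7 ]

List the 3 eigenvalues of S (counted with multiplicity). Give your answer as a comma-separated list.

-7, -2, 1

The characteristic polynomial is p(r) = det(rI - S).
Expanding the 3×3 determinant: p(r) = r^3 + 8r^2 + 5r - 14.
Since p(1) = 0, r = 1 is a root.
Factor out (r - 1): p(r) = (r - 1)·(r^2 + 9r + 14).
The quadratic factors as (r + 7)·(r + 2).
Eigenvalues: -7, -2, 1.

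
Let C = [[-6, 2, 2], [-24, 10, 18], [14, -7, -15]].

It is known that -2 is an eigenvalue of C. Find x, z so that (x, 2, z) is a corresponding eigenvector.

We need (C + 2I)v = 0.
C + 2I = [[-4, 2, 2], [-24, 12, 18], [14, -7, -13]].
Row 1: (-4)·x + (2)·2 + (2)·z = 0
Row 2: (-24)·x + (12)·2 + (18)·z = 0
Row 3: (14)·x + (-7)·2 + (-13)·z = 0
Solving gives x = 1, z = 0.
Check: C·(1, 2, 0) = (-2, -4, 0) = -2·(1, 2, 0).

1, 0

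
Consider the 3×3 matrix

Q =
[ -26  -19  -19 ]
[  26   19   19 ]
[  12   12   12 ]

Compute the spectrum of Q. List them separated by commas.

-7, 0, 12

Compute the characteristic polynomial p(lambda) = det(lambda·I - Q).
Expanding the 3×3 determinant: p(lambda) = lambda^3 - 5·lambda^2 - 84·lambda.
Rational-root test: lambda = -7 gives p(-7) = 0.
Dividing by (lambda + 7) leaves lambda^2 - 12·lambda.
The quadratic factors as lambda·(lambda - 12).
Eigenvalues: -7, 0, 12.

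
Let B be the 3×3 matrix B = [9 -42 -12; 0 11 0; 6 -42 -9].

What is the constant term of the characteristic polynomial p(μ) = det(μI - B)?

p(0) = det(0·I − B) = det(−B) = (−1)^3·det(B).
det(B) = -99, so p(0) = 99.

99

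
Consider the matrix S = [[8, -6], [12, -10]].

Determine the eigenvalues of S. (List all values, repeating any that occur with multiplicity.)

det(S - tI) = (8 - t)(-10 - t) - (-6)·(12) = t^2 + 2t - 8.
This factors as (t + 4)·(t - 2) = 0.
Eigenvalues: -4, 2.

-4, 2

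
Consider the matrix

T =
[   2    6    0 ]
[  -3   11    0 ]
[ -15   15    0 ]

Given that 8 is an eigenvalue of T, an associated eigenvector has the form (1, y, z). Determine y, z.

1, 0

We need (T - 8I)v = 0.
T - 8I = [[-6, 6, 0], [-3, 3, 0], [-15, 15, -8]].
Row 1: (-6)·1 + (6)·y + (0)·z = 0
Row 2: (-3)·1 + (3)·y + (0)·z = 0
Row 3: (-15)·1 + (15)·y + (-8)·z = 0
Solving gives y = 1, z = 0.
Check: T·(1, 1, 0) = (8, 8, 0) = 8·(1, 1, 0).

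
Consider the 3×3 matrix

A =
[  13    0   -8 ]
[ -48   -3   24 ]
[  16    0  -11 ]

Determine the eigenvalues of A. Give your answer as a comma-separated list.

Set up det(lambda·I - A) = 0.
Expanding the 3×3 determinant: p(lambda) = lambda^3 + lambda^2 - 21·lambda - 45.
Since p(5) = 0, lambda = 5 is a root.
Dividing by (lambda - 5) leaves lambda^2 + 6·lambda + 9.
The quadratic factor is (lambda + 3)^2.
Eigenvalues: -3, -3, 5.

-3, -3, 5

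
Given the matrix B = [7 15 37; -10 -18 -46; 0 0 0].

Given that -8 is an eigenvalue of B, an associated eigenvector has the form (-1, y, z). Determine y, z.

1, 0

We need (B + 8I)v = 0.
B + 8I = [[15, 15, 37], [-10, -10, -46], [0, 0, 8]].
Row 1: (15)·-1 + (15)·y + (37)·z = 0
Row 2: (-10)·-1 + (-10)·y + (-46)·z = 0
Row 3: (0)·-1 + (0)·y + (8)·z = 0
Solving gives y = 1, z = 0.
Check: B·(-1, 1, 0) = (8, -8, 0) = -8·(-1, 1, 0).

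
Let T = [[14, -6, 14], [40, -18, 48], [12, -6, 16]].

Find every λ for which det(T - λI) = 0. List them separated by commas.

2, 4, 6

Compute the characteristic polynomial p(s) = det(sI - T).
Expanding the 3×3 determinant: p(s) = s^3 - 12s^2 + 44s - 48.
Since p(4) = 0, s = 4 is a root.
Dividing by (s - 4) leaves s^2 - 8s + 12.
The quadratic factors as (s - 2)·(s - 6).
Eigenvalues: 2, 4, 6.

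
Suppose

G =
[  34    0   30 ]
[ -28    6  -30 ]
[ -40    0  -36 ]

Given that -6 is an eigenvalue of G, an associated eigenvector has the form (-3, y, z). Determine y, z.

3, 4

We need (G + 6I)v = 0.
G + 6I = [[40, 0, 30], [-28, 12, -30], [-40, 0, -30]].
Row 1: (40)·-3 + (0)·y + (30)·z = 0
Row 2: (-28)·-3 + (12)·y + (-30)·z = 0
Row 3: (-40)·-3 + (0)·y + (-30)·z = 0
Solving gives y = 3, z = 4.
Check: G·(-3, 3, 4) = (18, -18, -24) = -6·(-3, 3, 4).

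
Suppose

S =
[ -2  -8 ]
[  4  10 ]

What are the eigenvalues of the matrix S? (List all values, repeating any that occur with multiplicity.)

det(S - rI) = (-2 - r)(10 - r) - (-8)·(4) = r^2 - 8r + 12.
This factors as (r - 2)·(r - 6) = 0.
Eigenvalues: 2, 6.

2, 6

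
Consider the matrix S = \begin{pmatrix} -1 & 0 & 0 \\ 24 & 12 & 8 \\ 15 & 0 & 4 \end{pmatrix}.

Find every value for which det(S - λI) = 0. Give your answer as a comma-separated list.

Compute the characteristic polynomial p(lambda) = det(lambda·I - S).
Expanding the 3×3 determinant: p(lambda) = lambda^3 - 15·lambda^2 + 32·lambda + 48.
Since p(12) = 0, lambda = 12 is a root.
Dividing by (lambda - 12) leaves lambda^2 - 3·lambda - 4.
The quadratic factors as (lambda + 1)·(lambda - 4).
Eigenvalues: -1, 4, 12.

-1, 4, 12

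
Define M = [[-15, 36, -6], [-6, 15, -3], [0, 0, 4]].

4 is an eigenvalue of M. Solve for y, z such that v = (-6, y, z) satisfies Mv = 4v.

-3, 1

We need (M - 4I)v = 0.
M - 4I = [[-19, 36, -6], [-6, 11, -3], [0, 0, 0]].
Row 1: (-19)·-6 + (36)·y + (-6)·z = 0
Row 2: (-6)·-6 + (11)·y + (-3)·z = 0
Row 3: (0)·-6 + (0)·y + (0)·z = 0
Solving gives y = -3, z = 1.
Check: M·(-6, -3, 1) = (-24, -12, 4) = 4·(-6, -3, 1).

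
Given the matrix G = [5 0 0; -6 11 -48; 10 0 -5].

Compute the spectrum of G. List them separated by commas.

-5, 5, 11

Compute the characteristic polynomial p(λ) = det(λI - G).
Cofactor expansion gives p(λ) = λ^3 - 11λ^2 - 25λ + 275.
Since p(5) = 0, λ = 5 is a root.
Dividing by (λ - 5) leaves λ^2 - 6λ - 55.
The quadratic factors as (λ + 5)·(λ - 11).
Eigenvalues: -5, 5, 11.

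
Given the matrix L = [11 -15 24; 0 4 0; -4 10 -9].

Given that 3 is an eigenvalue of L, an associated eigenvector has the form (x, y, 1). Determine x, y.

We need (L - 3I)v = 0.
L - 3I = [[8, -15, 24], [0, 1, 0], [-4, 10, -12]].
Row 1: (8)·x + (-15)·y + (24)·1 = 0
Row 2: (0)·x + (1)·y + (0)·1 = 0
Row 3: (-4)·x + (10)·y + (-12)·1 = 0
Solving gives x = -3, y = 0.
Check: L·(-3, 0, 1) = (-9, 0, 3) = 3·(-3, 0, 1).

-3, 0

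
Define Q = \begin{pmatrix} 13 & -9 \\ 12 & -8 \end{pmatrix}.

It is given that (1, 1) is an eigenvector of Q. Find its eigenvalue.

Compute Qv: Q·(1, 1) = (4, 4).
Since Qv = λv, compare component 1: 4 = λ·1, so λ = 4.

4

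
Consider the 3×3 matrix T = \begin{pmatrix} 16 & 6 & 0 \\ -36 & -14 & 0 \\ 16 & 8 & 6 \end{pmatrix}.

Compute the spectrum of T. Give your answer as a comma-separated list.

-2, 4, 6

Set up det(λI - T) = 0.
Expanding along the first row, p(λ) = λ^3 - 8λ^2 + 4λ + 48.
Try λ = 4: p(4) = 0, so 4 is a root.
Dividing by (λ - 4) leaves λ^2 - 4λ - 12.
The quadratic factors as (λ + 2)·(λ - 6).
Eigenvalues: -2, 4, 6.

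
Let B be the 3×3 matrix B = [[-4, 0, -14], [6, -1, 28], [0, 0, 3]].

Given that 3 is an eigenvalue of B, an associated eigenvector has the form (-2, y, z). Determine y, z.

We need (B - 3I)v = 0.
B - 3I = [[-7, 0, -14], [6, -4, 28], [0, 0, 0]].
Row 1: (-7)·-2 + (0)·y + (-14)·z = 0
Row 2: (6)·-2 + (-4)·y + (28)·z = 0
Row 3: (0)·-2 + (0)·y + (0)·z = 0
Solving gives y = 4, z = 1.
Check: B·(-2, 4, 1) = (-6, 12, 3) = 3·(-2, 4, 1).

4, 1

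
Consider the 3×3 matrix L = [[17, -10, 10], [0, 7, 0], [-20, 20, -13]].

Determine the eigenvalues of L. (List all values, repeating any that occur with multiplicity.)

-3, 7, 7

The characteristic polynomial is p(r) = det(rI - L).
Cofactor expansion gives p(r) = r^3 - 11r^2 + 7r + 147.
Try r = -3: p(-3) = 0, so -3 is a root.
Factor out (r + 3): p(r) = (r + 3)·(r^2 - 14r + 49).
The quadratic factor is (r - 7)^2.
Eigenvalues: -3, 7, 7.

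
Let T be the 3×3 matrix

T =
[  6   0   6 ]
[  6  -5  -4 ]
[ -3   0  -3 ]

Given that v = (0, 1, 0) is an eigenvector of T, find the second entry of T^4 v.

First find the eigenvalue: Tv = (0, -5, 0) = -5·(0, 1, 0), so λ = -5.
Then T^4 v = λ^4·v = (-5)^4·(0, 1, 0) = 625·(0, 1, 0) = (0, 625, 0).

625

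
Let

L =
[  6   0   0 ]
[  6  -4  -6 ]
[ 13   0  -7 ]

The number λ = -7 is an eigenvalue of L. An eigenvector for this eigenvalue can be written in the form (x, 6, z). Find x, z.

0, 3

We need (L + 7I)v = 0.
L + 7I = [[13, 0, 0], [6, 3, -6], [13, 0, 0]].
Row 1: (13)·x + (0)·6 + (0)·z = 0
Row 2: (6)·x + (3)·6 + (-6)·z = 0
Row 3: (13)·x + (0)·6 + (0)·z = 0
Solving gives x = 0, z = 3.
Check: L·(0, 6, 3) = (0, -42, -21) = -7·(0, 6, 3).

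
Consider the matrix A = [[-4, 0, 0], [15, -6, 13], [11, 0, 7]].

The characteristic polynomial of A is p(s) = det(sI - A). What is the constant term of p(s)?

-168

p(s) = s^3 + 3s^2 - 46s - 168.
The constant term is -168.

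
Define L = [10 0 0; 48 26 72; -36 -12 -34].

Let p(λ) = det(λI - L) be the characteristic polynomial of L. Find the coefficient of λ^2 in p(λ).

The coefficient of λ^2 of det(λI - L) is −trace(L).
trace(L) = (10) + (26) + (-34) = 2, so the coefficient is -2.

-2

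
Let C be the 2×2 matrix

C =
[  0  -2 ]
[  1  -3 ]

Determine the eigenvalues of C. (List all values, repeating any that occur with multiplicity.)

det(C - μI) = (0 - μ)(-3 - μ) - (-2)·(1) = μ^2 + 3μ + 2.
This factors as (μ + 2)·(μ + 1) = 0.
Eigenvalues: -2, -1.

-2, -1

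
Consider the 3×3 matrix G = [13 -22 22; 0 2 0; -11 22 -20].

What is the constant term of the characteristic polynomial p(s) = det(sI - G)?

p(0) = det(0·I − G) = det(−G) = (−1)^3·det(G).
det(G) = -36, so p(0) = 36.

36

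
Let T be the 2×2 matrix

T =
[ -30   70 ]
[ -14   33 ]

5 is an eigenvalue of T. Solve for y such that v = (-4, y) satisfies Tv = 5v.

We need (T - 5I)v = 0.
T - 5I = [[-35, 70], [-14, 28]].
Row 1: (-35)·-4 + (70)·y = 0
Row 2: (-14)·-4 + (28)·y = 0
Solving gives y = -2.
Check: T·(-4, -2) = (-20, -10) = 5·(-4, -2).

-2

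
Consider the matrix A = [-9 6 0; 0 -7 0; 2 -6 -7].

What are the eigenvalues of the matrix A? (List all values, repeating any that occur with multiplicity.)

Compute the characteristic polynomial p(λ) = det(λI - A).
Expanding the 3×3 determinant: p(λ) = λ^3 + 23λ^2 + 175λ + 441.
Try λ = -7: p(-7) = 0, so -7 is a root.
Factor out (λ + 7): p(λ) = (λ + 7)·(λ^2 + 16λ + 63).
The quadratic factors as (λ + 9)·(λ + 7).
Eigenvalues: -9, -7, -7.

-9, -7, -7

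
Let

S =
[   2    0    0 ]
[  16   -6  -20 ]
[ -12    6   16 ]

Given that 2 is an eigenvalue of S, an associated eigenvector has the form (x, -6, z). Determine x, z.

We need (S - 2I)v = 0.
S - 2I = [[0, 0, 0], [16, -8, -20], [-12, 6, 14]].
Row 1: (0)·x + (0)·-6 + (0)·z = 0
Row 2: (16)·x + (-8)·-6 + (-20)·z = 0
Row 3: (-12)·x + (6)·-6 + (14)·z = 0
Solving gives x = -3, z = 0.
Check: S·(-3, -6, 0) = (-6, -12, 0) = 2·(-3, -6, 0).

-3, 0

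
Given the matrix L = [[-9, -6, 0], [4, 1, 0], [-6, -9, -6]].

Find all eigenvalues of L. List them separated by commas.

The characteristic polynomial is p(t) = det(tI - L).
Expanding along the first row, p(t) = t^3 + 14t^2 + 63t + 90.
Try t = -5: p(-5) = 0, so -5 is a root.
Dividing by (t + 5) leaves t^2 + 9t + 18.
The quadratic factors as (t + 6)·(t + 3).
Eigenvalues: -6, -5, -3.

-6, -5, -3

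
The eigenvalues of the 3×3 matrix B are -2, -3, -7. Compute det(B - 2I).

-180

If B has eigenvalues -2, -3, -7, then B - 2I has eigenvalues -4, -5, -9.
det(B - 2I) = (-4) · (-5) · (-9) = -180.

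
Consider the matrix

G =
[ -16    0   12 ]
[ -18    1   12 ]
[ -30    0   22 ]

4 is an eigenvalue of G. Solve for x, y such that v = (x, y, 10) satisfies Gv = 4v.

6, 4

We need (G - 4I)v = 0.
G - 4I = [[-20, 0, 12], [-18, -3, 12], [-30, 0, 18]].
Row 1: (-20)·x + (0)·y + (12)·10 = 0
Row 2: (-18)·x + (-3)·y + (12)·10 = 0
Row 3: (-30)·x + (0)·y + (18)·10 = 0
Solving gives x = 6, y = 4.
Check: G·(6, 4, 10) = (24, 16, 40) = 4·(6, 4, 10).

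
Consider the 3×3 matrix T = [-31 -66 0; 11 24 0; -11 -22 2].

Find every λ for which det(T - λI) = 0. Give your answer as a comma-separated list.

Compute the characteristic polynomial p(t) = det(tI - T).
Cofactor expansion gives p(t) = t^3 + 5t^2 - 32t + 36.
Try t = 2: p(2) = 0, so 2 is a root.
Factor out (t - 2): p(t) = (t - 2)·(t^2 + 7t - 18).
The quadratic factors as (t + 9)·(t - 2).
Eigenvalues: -9, 2, 2.

-9, 2, 2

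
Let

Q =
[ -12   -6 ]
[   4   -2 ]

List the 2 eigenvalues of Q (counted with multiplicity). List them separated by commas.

det(Q - tI) = (-12 - t)(-2 - t) - (-6)·(4) = t^2 + 14t + 48.
This factors as (t + 8)·(t + 6) = 0.
Eigenvalues: -8, -6.

-8, -6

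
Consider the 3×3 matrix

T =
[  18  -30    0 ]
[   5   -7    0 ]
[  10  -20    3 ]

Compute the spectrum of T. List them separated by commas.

Compute the characteristic polynomial p(s) = det(sI - T).
Expanding along the first row, p(s) = s^3 - 14s^2 + 57s - 72.
Rational-root test: s = 3 gives p(3) = 0.
Factor out (s - 3): p(s) = (s - 3)·(s^2 - 11s + 24).
The quadratic factors as (s - 3)·(s - 8).
Eigenvalues: 3, 3, 8.

3, 3, 8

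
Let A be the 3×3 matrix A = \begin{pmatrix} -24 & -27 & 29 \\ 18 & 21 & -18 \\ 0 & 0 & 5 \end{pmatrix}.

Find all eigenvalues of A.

Set up det(lambda·I - A) = 0.
Cofactor expansion gives p(lambda) = lambda^3 - 2·lambda^2 - 33·lambda + 90.
Rational-root test: lambda = -6 gives p(-6) = 0.
Factor out (lambda + 6): p(lambda) = (lambda + 6)·(lambda^2 - 8·lambda + 15).
The quadratic factors as (lambda - 3)·(lambda - 5).
Eigenvalues: -6, 3, 5.

-6, 3, 5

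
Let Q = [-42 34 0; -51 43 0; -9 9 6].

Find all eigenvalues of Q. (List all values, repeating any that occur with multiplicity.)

Compute the characteristic polynomial p(r) = det(rI - Q).
Expanding along the first row, p(r) = r^3 - 7r^2 - 66r + 432.
Try r = -8: p(-8) = 0, so -8 is a root.
Factor out (r + 8): p(r) = (r + 8)·(r^2 - 15r + 54).
The quadratic factors as (r - 6)·(r - 9).
Eigenvalues: -8, 6, 9.

-8, 6, 9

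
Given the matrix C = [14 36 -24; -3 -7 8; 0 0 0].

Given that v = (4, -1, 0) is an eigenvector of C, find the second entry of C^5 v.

First find the eigenvalue: Cv = (20, -5, 0) = 5·(4, -1, 0), so λ = 5.
Then C^5 v = λ^5·v = 5^5·(4, -1, 0) = 3125·(4, -1, 0) = (12500, -3125, 0).

-3125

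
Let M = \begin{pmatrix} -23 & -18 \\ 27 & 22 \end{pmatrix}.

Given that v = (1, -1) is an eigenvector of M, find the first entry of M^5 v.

First find the eigenvalue: Mv = (-5, 5) = -5·(1, -1), so λ = -5.
Then M^5 v = λ^5·v = (-5)^5·(1, -1) = -3125·(1, -1) = (-3125, 3125).

-3125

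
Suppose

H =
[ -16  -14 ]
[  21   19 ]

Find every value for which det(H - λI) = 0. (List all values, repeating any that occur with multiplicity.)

-2, 5

det(H - lambda·I) = (-16 - lambda)(19 - lambda) - (-14)·(21) = lambda^2 - 3·lambda - 10.
This factors as (lambda + 2)·(lambda - 5) = 0.
Eigenvalues: -2, 5.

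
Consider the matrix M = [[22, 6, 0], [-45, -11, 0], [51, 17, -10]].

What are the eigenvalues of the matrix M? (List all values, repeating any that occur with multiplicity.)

-10, 4, 7

Compute the characteristic polynomial p(t) = det(tI - M).
Expanding along the first row, p(t) = t^3 - t^2 - 82t + 280.
Try t = 4: p(4) = 0, so 4 is a root.
Dividing by (t - 4) leaves t^2 + 3t - 70.
The quadratic factors as (t + 10)·(t - 7).
Eigenvalues: -10, 4, 7.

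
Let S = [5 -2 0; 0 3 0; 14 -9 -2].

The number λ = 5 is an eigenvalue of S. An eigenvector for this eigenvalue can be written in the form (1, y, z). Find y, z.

0, 2

We need (S - 5I)v = 0.
S - 5I = [[0, -2, 0], [0, -2, 0], [14, -9, -7]].
Row 1: (0)·1 + (-2)·y + (0)·z = 0
Row 2: (0)·1 + (-2)·y + (0)·z = 0
Row 3: (14)·1 + (-9)·y + (-7)·z = 0
Solving gives y = 0, z = 2.
Check: S·(1, 0, 2) = (5, 0, 10) = 5·(1, 0, 2).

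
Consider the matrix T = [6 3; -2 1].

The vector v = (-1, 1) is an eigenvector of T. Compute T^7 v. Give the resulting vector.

First find the eigenvalue: Tv = (-3, 3) = 3·(-1, 1), so λ = 3.
Then T^7 v = λ^7·v = 3^7·(-1, 1) = 2187·(-1, 1) = (-2187, 2187).

(-2187, 2187)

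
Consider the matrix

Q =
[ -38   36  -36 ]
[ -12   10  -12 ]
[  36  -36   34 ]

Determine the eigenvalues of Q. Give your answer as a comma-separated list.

Compute the characteristic polynomial p(r) = det(rI - Q).
Expanding the 3×3 determinant: p(r) = r^3 - 6r^2 - 36r - 40.
Try r = -2: p(-2) = 0, so -2 is a root.
Factor out (r + 2): p(r) = (r + 2)·(r^2 - 8r - 20).
The quadratic factors as (r + 2)·(r - 10).
Eigenvalues: -2, -2, 10.

-2, -2, 10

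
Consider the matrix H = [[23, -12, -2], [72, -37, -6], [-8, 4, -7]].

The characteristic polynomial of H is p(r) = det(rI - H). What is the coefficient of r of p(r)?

119

p(r) = r^3 + 21r^2 + 119r + 99.
The coefficient of r is 119.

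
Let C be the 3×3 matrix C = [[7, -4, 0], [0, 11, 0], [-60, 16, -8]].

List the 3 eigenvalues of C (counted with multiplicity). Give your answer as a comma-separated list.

Compute the characteristic polynomial p(λ) = det(λI - C).
Expanding along the first row, p(λ) = λ^3 - 10λ^2 - 67λ + 616.
Try λ = 11: p(11) = 0, so 11 is a root.
Factor out (λ - 11): p(λ) = (λ - 11)·(λ^2 + λ - 56).
The quadratic factors as (λ + 8)·(λ - 7).
Eigenvalues: -8, 7, 11.

-8, 7, 11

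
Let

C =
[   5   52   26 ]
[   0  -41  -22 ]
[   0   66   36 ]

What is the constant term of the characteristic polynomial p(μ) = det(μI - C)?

120

p(0) = det(0·I − C) = det(−C) = (−1)^3·det(C).
det(C) = -120, so p(0) = 120.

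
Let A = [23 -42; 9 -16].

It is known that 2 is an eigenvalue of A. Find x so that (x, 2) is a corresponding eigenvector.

4

We need (A - 2I)v = 0.
A - 2I = [[21, -42], [9, -18]].
Row 1: (21)·x + (-42)·2 = 0
Row 2: (9)·x + (-18)·2 = 0
Solving gives x = 4.
Check: A·(4, 2) = (8, 4) = 2·(4, 2).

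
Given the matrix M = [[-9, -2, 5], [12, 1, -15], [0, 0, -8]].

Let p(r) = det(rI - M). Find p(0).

120

p(0) = det(0·I − M) = det(−M) = (−1)^3·det(M).
det(M) = -120, so p(0) = 120.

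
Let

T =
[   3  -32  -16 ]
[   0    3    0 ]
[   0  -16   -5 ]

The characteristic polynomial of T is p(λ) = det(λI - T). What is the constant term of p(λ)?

p(λ) = λ^3 - λ^2 - 21λ + 45.
The constant term is 45.

45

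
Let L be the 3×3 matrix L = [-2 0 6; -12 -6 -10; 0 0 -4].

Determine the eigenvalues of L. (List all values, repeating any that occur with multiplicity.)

Set up det(tI - L) = 0.
Cofactor expansion gives p(t) = t^3 + 12t^2 + 44t + 48.
Since p(-2) = 0, t = -2 is a root.
Factor out (t + 2): p(t) = (t + 2)·(t^2 + 10t + 24).
The quadratic factors as (t + 6)·(t + 4).
Eigenvalues: -6, -4, -2.

-6, -4, -2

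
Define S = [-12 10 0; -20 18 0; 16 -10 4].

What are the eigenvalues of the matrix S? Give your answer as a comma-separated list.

-2, 4, 8

Compute the characteristic polynomial p(μ) = det(μI - S).
Expanding along the first row, p(μ) = μ^3 - 10μ^2 + 8μ + 64.
Try μ = 8: p(8) = 0, so 8 is a root.
Factor out (μ - 8): p(μ) = (μ - 8)·(μ^2 - 2μ - 8).
The quadratic factors as (μ + 2)·(μ - 4).
Eigenvalues: -2, 4, 8.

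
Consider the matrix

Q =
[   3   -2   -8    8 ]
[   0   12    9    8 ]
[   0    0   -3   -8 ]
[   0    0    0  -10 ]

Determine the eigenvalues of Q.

Q is upper triangular, so its eigenvalues are the diagonal entries.
Diagonal: 3, 12, -3, -10.

-10, -3, 3, 12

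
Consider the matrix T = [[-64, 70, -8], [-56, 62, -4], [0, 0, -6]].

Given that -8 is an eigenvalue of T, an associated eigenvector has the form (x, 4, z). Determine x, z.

5, 0

We need (T + 8I)v = 0.
T + 8I = [[-56, 70, -8], [-56, 70, -4], [0, 0, 2]].
Row 1: (-56)·x + (70)·4 + (-8)·z = 0
Row 2: (-56)·x + (70)·4 + (-4)·z = 0
Row 3: (0)·x + (0)·4 + (2)·z = 0
Solving gives x = 5, z = 0.
Check: T·(5, 4, 0) = (-40, -32, 0) = -8·(5, 4, 0).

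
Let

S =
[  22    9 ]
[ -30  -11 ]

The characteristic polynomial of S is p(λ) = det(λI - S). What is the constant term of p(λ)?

p(λ) = λ^2 - 11λ + 28.
The constant term is 28.

28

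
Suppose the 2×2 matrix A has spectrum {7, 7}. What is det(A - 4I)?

If A has eigenvalues 7, 7, then A - 4I has eigenvalues 3, 3.
det(A - 4I) = (3) · (3) = 9.

9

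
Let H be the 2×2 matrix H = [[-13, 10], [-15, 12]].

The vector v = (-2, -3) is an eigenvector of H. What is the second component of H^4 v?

First find the eigenvalue: Hv = (-4, -6) = 2·(-2, -3), so λ = 2.
Then H^4 v = λ^4·v = 2^4·(-2, -3) = 16·(-2, -3) = (-32, -48).

-48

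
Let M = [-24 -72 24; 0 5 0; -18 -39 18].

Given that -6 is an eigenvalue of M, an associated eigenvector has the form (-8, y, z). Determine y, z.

We need (M + 6I)v = 0.
M + 6I = [[-18, -72, 24], [0, 11, 0], [-18, -39, 24]].
Row 1: (-18)·-8 + (-72)·y + (24)·z = 0
Row 2: (0)·-8 + (11)·y + (0)·z = 0
Row 3: (-18)·-8 + (-39)·y + (24)·z = 0
Solving gives y = 0, z = -6.
Check: M·(-8, 0, -6) = (48, 0, 36) = -6·(-8, 0, -6).

0, -6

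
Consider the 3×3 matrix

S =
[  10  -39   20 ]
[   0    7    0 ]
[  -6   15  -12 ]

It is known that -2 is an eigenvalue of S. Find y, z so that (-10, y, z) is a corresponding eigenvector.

0, 6

We need (S + 2I)v = 0.
S + 2I = [[12, -39, 20], [0, 9, 0], [-6, 15, -10]].
Row 1: (12)·-10 + (-39)·y + (20)·z = 0
Row 2: (0)·-10 + (9)·y + (0)·z = 0
Row 3: (-6)·-10 + (15)·y + (-10)·z = 0
Solving gives y = 0, z = 6.
Check: S·(-10, 0, 6) = (20, 0, -12) = -2·(-10, 0, 6).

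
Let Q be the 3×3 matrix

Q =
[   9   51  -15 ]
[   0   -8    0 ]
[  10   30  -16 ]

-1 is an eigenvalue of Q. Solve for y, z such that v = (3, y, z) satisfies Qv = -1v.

0, 2

We need (Q + 1I)v = 0.
Q + 1I = [[10, 51, -15], [0, -7, 0], [10, 30, -15]].
Row 1: (10)·3 + (51)·y + (-15)·z = 0
Row 2: (0)·3 + (-7)·y + (0)·z = 0
Row 3: (10)·3 + (30)·y + (-15)·z = 0
Solving gives y = 0, z = 2.
Check: Q·(3, 0, 2) = (-3, 0, -2) = -1·(3, 0, 2).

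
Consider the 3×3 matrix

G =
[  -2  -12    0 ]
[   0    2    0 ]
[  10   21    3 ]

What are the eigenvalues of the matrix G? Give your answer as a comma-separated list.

Compute the characteristic polynomial p(lambda) = det(lambda·I - G).
Expanding along the first row, p(lambda) = lambda^3 - 3·lambda^2 - 4·lambda + 12.
Rational-root test: lambda = 2 gives p(2) = 0.
Factor out (lambda - 2): p(lambda) = (lambda - 2)·(lambda^2 - lambda - 6).
The quadratic factors as (lambda + 2)·(lambda - 3).
Eigenvalues: -2, 2, 3.

-2, 2, 3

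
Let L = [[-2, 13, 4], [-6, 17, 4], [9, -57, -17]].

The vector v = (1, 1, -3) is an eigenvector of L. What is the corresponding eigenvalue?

Compute Lv: L·(1, 1, -3) = (-1, -1, 3).
Since Lv = λv, compare component 1: -1 = λ·1, so λ = -1.

-1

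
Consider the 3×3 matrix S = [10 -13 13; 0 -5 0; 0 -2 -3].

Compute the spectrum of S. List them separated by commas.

The characteristic polynomial is p(lambda) = det(lambda·I - S).
Expanding along the first row, p(lambda) = lambda^3 - 2·lambda^2 - 65·lambda - 150.
Since p(-3) = 0, lambda = -3 is a root.
Factor out (lambda + 3): p(lambda) = (lambda + 3)·(lambda^2 - 5·lambda - 50).
The quadratic factors as (lambda + 5)·(lambda - 10).
Eigenvalues: -5, -3, 10.

-5, -3, 10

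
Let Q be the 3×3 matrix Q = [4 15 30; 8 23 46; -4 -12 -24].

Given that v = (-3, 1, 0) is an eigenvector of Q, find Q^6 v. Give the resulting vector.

First find the eigenvalue: Qv = (3, -1, 0) = -1·(-3, 1, 0), so λ = -1.
Then Q^6 v = λ^6·v = (-1)^6·(-3, 1, 0) = 1·(-3, 1, 0) = (-3, 1, 0).

(-3, 1, 0)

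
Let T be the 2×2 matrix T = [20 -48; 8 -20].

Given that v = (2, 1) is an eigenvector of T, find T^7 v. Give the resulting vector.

(-32768, -16384)

First find the eigenvalue: Tv = (-8, -4) = -4·(2, 1), so λ = -4.
Then T^7 v = λ^7·v = (-4)^7·(2, 1) = -16384·(2, 1) = (-32768, -16384).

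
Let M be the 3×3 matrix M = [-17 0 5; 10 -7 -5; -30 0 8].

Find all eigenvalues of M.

-7, -7, -2

Set up det(λI - M) = 0.
Cofactor expansion gives p(λ) = λ^3 + 16λ^2 + 77λ + 98.
Since p(-2) = 0, λ = -2 is a root.
Dividing by (λ + 2) leaves λ^2 + 14λ + 49.
The quadratic factor is (λ + 7)^2.
Eigenvalues: -7, -7, -2.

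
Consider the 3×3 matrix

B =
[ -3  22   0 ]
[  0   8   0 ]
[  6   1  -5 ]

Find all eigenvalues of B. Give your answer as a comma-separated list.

The characteristic polynomial is p(t) = det(tI - B).
Cofactor expansion gives p(t) = t^3 - 49t - 120.
Rational-root test: t = -3 gives p(-3) = 0.
Factor out (t + 3): p(t) = (t + 3)·(t^2 - 3t - 40).
The quadratic factors as (t + 5)·(t - 8).
Eigenvalues: -5, -3, 8.

-5, -3, 8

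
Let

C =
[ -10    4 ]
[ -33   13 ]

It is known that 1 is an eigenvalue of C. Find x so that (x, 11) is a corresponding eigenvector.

We need (C - 1I)v = 0.
C - 1I = [[-11, 4], [-33, 12]].
Row 1: (-11)·x + (4)·11 = 0
Row 2: (-33)·x + (12)·11 = 0
Solving gives x = 4.
Check: C·(4, 11) = (4, 11) = 1·(4, 11).

4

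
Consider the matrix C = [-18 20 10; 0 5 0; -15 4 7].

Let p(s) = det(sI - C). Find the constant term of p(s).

p(s) = s^3 + 6s^2 - 31s - 120.
The constant term is -120.

-120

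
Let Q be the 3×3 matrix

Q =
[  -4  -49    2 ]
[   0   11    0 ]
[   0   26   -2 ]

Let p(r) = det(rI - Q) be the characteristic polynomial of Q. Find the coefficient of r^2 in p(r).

-5

The coefficient of r^2 of det(rI - Q) is −trace(Q).
trace(Q) = (-4) + (11) + (-2) = 5, so the coefficient is -5.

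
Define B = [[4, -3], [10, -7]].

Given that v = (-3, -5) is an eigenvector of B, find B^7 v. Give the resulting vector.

First find the eigenvalue: Bv = (3, 5) = -1·(-3, -5), so λ = -1.
Then B^7 v = λ^7·v = (-1)^7·(-3, -5) = -1·(-3, -5) = (3, 5).

(3, 5)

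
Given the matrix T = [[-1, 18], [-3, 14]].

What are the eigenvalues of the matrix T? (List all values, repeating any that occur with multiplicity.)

det(T - sI) = (-1 - s)(14 - s) - (18)·(-3) = s^2 - 13s + 40.
This factors as (s - 5)·(s - 8) = 0.
Eigenvalues: 5, 8.

5, 8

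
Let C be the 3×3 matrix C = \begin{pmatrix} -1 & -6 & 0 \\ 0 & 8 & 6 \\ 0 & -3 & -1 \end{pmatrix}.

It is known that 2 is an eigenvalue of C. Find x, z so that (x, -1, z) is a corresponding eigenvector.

2, 1

We need (C - 2I)v = 0.
C - 2I = [[-3, -6, 0], [0, 6, 6], [0, -3, -3]].
Row 1: (-3)·x + (-6)·-1 + (0)·z = 0
Row 2: (0)·x + (6)·-1 + (6)·z = 0
Row 3: (0)·x + (-3)·-1 + (-3)·z = 0
Solving gives x = 2, z = 1.
Check: C·(2, -1, 1) = (4, -2, 2) = 2·(2, -1, 1).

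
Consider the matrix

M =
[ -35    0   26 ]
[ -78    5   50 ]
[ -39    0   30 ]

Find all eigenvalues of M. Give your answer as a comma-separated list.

-9, 4, 5

Set up det(λI - M) = 0.
Expanding the 3×3 determinant: p(λ) = λ^3 - 61λ + 180.
Try λ = -9: p(-9) = 0, so -9 is a root.
Dividing by (λ + 9) leaves λ^2 - 9λ + 20.
The quadratic factors as (λ - 4)·(λ - 5).
Eigenvalues: -9, 4, 5.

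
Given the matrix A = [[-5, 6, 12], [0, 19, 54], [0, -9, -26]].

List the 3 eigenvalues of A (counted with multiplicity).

-8, -5, 1

Compute the characteristic polynomial p(λ) = det(λI - A).
Expanding the 3×3 determinant: p(λ) = λ^3 + 12λ^2 + 27λ - 40.
Since p(1) = 0, λ = 1 is a root.
Factor out (λ - 1): p(λ) = (λ - 1)·(λ^2 + 13λ + 40).
The quadratic factors as (λ + 8)·(λ + 5).
Eigenvalues: -8, -5, 1.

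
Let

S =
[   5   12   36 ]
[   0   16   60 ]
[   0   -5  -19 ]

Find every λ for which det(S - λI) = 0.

-4, 1, 5

The characteristic polynomial is p(t) = det(tI - S).
Expanding the 3×3 determinant: p(t) = t^3 - 2t^2 - 19t + 20.
Try t = -4: p(-4) = 0, so -4 is a root.
Dividing by (t + 4) leaves t^2 - 6t + 5.
The quadratic factors as (t - 1)·(t - 5).
Eigenvalues: -4, 1, 5.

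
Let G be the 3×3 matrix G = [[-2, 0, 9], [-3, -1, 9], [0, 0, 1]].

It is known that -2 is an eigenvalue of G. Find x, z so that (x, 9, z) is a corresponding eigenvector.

We need (G + 2I)v = 0.
G + 2I = [[0, 0, 9], [-3, 1, 9], [0, 0, 3]].
Row 1: (0)·x + (0)·9 + (9)·z = 0
Row 2: (-3)·x + (1)·9 + (9)·z = 0
Row 3: (0)·x + (0)·9 + (3)·z = 0
Solving gives x = 3, z = 0.
Check: G·(3, 9, 0) = (-6, -18, 0) = -2·(3, 9, 0).

3, 0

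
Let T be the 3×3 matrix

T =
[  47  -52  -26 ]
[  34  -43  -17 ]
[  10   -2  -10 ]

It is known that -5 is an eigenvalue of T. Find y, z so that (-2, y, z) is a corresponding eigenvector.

0, -4

We need (T + 5I)v = 0.
T + 5I = [[52, -52, -26], [34, -38, -17], [10, -2, -5]].
Row 1: (52)·-2 + (-52)·y + (-26)·z = 0
Row 2: (34)·-2 + (-38)·y + (-17)·z = 0
Row 3: (10)·-2 + (-2)·y + (-5)·z = 0
Solving gives y = 0, z = -4.
Check: T·(-2, 0, -4) = (10, 0, 20) = -5·(-2, 0, -4).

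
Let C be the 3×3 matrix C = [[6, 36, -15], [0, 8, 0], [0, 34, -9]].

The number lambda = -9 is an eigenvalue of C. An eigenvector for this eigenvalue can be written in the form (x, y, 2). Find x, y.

We need (C + 9I)v = 0.
C + 9I = [[15, 36, -15], [0, 17, 0], [0, 34, 0]].
Row 1: (15)·x + (36)·y + (-15)·2 = 0
Row 2: (0)·x + (17)·y + (0)·2 = 0
Row 3: (0)·x + (34)·y + (0)·2 = 0
Solving gives x = 2, y = 0.
Check: C·(2, 0, 2) = (-18, 0, -18) = -9·(2, 0, 2).

2, 0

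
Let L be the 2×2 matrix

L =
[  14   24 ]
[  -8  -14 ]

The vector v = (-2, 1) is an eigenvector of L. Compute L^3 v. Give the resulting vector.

(-16, 8)

First find the eigenvalue: Lv = (-4, 2) = 2·(-2, 1), so λ = 2.
Then L^3 v = λ^3·v = 2^3·(-2, 1) = 8·(-2, 1) = (-16, 8).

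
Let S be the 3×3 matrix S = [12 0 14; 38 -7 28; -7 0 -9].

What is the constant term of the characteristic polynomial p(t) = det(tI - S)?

p(0) = det(0·I − S) = det(−S) = (−1)^3·det(S).
det(S) = 70, so p(0) = -70.

-70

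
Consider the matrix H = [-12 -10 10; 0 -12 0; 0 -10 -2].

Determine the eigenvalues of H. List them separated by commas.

-12, -12, -2

Set up det(λI - H) = 0.
Expanding along the first row, p(λ) = λ^3 + 26λ^2 + 192λ + 288.
Since p(-12) = 0, λ = -12 is a root.
Dividing by (λ + 12) leaves λ^2 + 14λ + 24.
The quadratic factors as (λ + 12)·(λ + 2).
Eigenvalues: -12, -12, -2.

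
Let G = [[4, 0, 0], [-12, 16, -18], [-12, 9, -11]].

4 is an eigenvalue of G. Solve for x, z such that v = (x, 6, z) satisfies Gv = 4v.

-3, 6

We need (G - 4I)v = 0.
G - 4I = [[0, 0, 0], [-12, 12, -18], [-12, 9, -15]].
Row 1: (0)·x + (0)·6 + (0)·z = 0
Row 2: (-12)·x + (12)·6 + (-18)·z = 0
Row 3: (-12)·x + (9)·6 + (-15)·z = 0
Solving gives x = -3, z = 6.
Check: G·(-3, 6, 6) = (-12, 24, 24) = 4·(-3, 6, 6).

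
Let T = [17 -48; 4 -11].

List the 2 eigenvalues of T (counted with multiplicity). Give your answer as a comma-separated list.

det(T - rI) = (17 - r)(-11 - r) - (-48)·(4) = r^2 - 6r + 5.
This factors as (r - 1)·(r - 5) = 0.
Eigenvalues: 1, 5.

1, 5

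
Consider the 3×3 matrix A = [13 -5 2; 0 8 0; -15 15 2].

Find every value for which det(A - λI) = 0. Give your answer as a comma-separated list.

7, 8, 8

Compute the characteristic polynomial p(lambda) = det(lambda·I - A).
Expanding the 3×3 determinant: p(lambda) = lambda^3 - 23·lambda^2 + 176·lambda - 448.
Since p(8) = 0, lambda = 8 is a root.
Factor out (lambda - 8): p(lambda) = (lambda - 8)·(lambda^2 - 15·lambda + 56).
The quadratic factors as (lambda - 7)·(lambda - 8).
Eigenvalues: 7, 8, 8.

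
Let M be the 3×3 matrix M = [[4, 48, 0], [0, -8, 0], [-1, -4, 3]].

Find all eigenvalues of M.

-8, 3, 4

The characteristic polynomial is p(λ) = det(λI - M).
Cofactor expansion gives p(λ) = λ^3 + λ^2 - 44λ + 96.
Rational-root test: λ = 4 gives p(4) = 0.
Factor out (λ - 4): p(λ) = (λ - 4)·(λ^2 + 5λ - 24).
The quadratic factors as (λ + 8)·(λ - 3).
Eigenvalues: -8, 3, 4.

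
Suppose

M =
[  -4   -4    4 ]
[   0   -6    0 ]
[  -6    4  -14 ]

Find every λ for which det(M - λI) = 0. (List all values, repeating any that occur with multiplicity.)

Set up det(lambda·I - M) = 0.
Expanding the 3×3 determinant: p(lambda) = lambda^3 + 24·lambda^2 + 188·lambda + 480.
Try lambda = -6: p(-6) = 0, so -6 is a root.
Factor out (lambda + 6): p(lambda) = (lambda + 6)·(lambda^2 + 18·lambda + 80).
The quadratic factors as (lambda + 10)·(lambda + 8).
Eigenvalues: -10, -8, -6.

-10, -8, -6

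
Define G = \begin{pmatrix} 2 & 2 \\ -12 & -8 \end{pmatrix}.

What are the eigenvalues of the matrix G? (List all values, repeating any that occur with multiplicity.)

det(G - μI) = (2 - μ)(-8 - μ) - (2)·(-12) = μ^2 + 6μ + 8.
This factors as (μ + 4)·(μ + 2) = 0.
Eigenvalues: -4, -2.

-4, -2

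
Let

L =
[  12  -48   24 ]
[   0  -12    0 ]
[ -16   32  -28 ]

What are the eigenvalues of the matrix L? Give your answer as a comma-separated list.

-12, -12, -4

Set up det(sI - L) = 0.
Cofactor expansion gives p(s) = s^3 + 28s^2 + 240s + 576.
Rational-root test: s = -12 gives p(-12) = 0.
Factor out (s + 12): p(s) = (s + 12)·(s^2 + 16s + 48).
The quadratic factors as (s + 12)·(s + 4).
Eigenvalues: -12, -12, -4.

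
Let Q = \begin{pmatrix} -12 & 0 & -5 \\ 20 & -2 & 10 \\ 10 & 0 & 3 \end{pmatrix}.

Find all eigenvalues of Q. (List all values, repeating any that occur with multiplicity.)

Compute the characteristic polynomial p(s) = det(sI - Q).
Expanding along the first row, p(s) = s^3 + 11s^2 + 32s + 28.
Try s = -2: p(-2) = 0, so -2 is a root.
Dividing by (s + 2) leaves s^2 + 9s + 14.
The quadratic factors as (s + 7)·(s + 2).
Eigenvalues: -7, -2, -2.

-7, -2, -2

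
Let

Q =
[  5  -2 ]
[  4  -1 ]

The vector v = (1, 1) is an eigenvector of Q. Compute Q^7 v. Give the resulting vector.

First find the eigenvalue: Qv = (3, 3) = 3·(1, 1), so λ = 3.
Then Q^7 v = λ^7·v = 3^7·(1, 1) = 2187·(1, 1) = (2187, 2187).

(2187, 2187)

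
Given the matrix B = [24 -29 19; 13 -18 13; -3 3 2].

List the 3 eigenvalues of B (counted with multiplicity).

Compute the characteristic polynomial p(lambda) = det(lambda·I - B).
Cofactor expansion gives p(lambda) = lambda^3 - 8·lambda^2 - 25·lambda + 200.
Try lambda = -5: p(-5) = 0, so -5 is a root.
Factor out (lambda + 5): p(lambda) = (lambda + 5)·(lambda^2 - 13·lambda + 40).
The quadratic factors as (lambda - 5)·(lambda - 8).
Eigenvalues: -5, 5, 8.

-5, 5, 8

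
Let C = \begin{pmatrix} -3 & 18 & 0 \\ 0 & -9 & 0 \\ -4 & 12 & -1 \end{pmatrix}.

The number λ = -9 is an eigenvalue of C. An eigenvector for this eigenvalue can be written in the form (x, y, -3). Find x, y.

-3, 1

We need (C + 9I)v = 0.
C + 9I = [[6, 18, 0], [0, 0, 0], [-4, 12, 8]].
Row 1: (6)·x + (18)·y + (0)·-3 = 0
Row 2: (0)·x + (0)·y + (0)·-3 = 0
Row 3: (-4)·x + (12)·y + (8)·-3 = 0
Solving gives x = -3, y = 1.
Check: C·(-3, 1, -3) = (27, -9, 27) = -9·(-3, 1, -3).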